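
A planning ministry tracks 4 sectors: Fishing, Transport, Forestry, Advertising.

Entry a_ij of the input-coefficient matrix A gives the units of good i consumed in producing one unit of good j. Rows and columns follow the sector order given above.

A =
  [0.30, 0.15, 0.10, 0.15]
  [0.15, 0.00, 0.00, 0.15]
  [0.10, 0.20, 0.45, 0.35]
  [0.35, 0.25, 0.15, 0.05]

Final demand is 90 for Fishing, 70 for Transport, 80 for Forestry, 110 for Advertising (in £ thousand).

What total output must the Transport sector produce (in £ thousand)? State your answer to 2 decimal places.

I − A =
  [   0.70    -0.15    -0.10    -0.15]
  [  -0.15     1.00     0.00    -0.15]
  [  -0.10    -0.20     0.55    -0.35]
  [  -0.35    -0.25    -0.15     0.95]
Compute the cofactors C_ij = (−1)^(i+j)·(3×3 minor ij) of I−A; the adjugate is their transpose:
adj(I−A) = Cᵀ =
  [ 0.444875   0.123375   0.117125   0.132875]
  [ 0.101625   0.276125   0.038625   0.073875]
  [ 0.265875   0.220125   0.551375   0.279875]
  [ 0.232625   0.152875   0.140375   0.359625]
det(I−A) = Σ_j (I−A)_1j·C_1j = (0.70)(0.444875) + (-0.15)(0.101625) + (-0.10)(0.265875) + (-0.15)(0.232625) = 0.2346875
(I − A)⁻¹ = adj(I−A) / det(I−A) ≈
  [   1.8956     0.5257     0.4991     0.5662]
  [   0.4330     1.1766     0.1646     0.3148]
  [   1.1329     0.9379     2.3494     1.1925]
  [   0.9912     0.6514     0.5981     1.5324]
x = (I − A)⁻¹ d = adj(I−A)·d / det(I−A), with det(I−A) = 0.2346875:
  x_1 = (0.444875·90 + 0.123375·70 + 0.117125·80 + 0.132875·110) / 0.2346875 = 72.66125 / 0.2346875 ≈ 309.61
  x_2 = (0.101625·90 + 0.276125·70 + 0.038625·80 + 0.073875·110) / 0.2346875 = 39.69125 / 0.2346875 ≈ 169.12
  x_3 = (0.265875·90 + 0.220125·70 + 0.551375·80 + 0.279875·110) / 0.2346875 = 114.23375 / 0.2346875 ≈ 486.75
  x_4 = (0.232625·90 + 0.152875·70 + 0.140375·80 + 0.359625·110) / 0.2346875 = 82.42625 / 0.2346875 ≈ 351.22

x_2 = 169.12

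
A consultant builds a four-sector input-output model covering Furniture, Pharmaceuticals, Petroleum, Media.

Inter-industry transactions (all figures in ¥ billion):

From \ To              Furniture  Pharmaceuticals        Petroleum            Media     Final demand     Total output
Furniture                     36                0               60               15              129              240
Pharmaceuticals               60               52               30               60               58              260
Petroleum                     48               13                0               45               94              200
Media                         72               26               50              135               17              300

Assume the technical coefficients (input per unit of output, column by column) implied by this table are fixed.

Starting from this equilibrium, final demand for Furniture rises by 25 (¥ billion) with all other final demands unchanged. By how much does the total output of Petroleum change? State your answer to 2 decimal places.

Technical coefficients a_ij = z_ij / X_j:
  a_11 = 36/240 = 0.15, a_21 = 60/240 = 0.25, a_31 = 48/240 = 0.20, a_41 = 72/240 = 0.30
  a_12 = 0/260 = 0.00, a_22 = 52/260 = 0.20, a_32 = 13/260 = 0.05, a_42 = 26/260 = 0.10
  a_13 = 60/200 = 0.30, a_23 = 30/200 = 0.15, a_33 = 0/200 = 0.00, a_43 = 50/200 = 0.25
  a_14 = 15/300 = 0.05, a_24 = 60/300 = 0.20, a_34 = 45/300 = 0.15, a_44 = 135/300 = 0.45
I − A =
  [   0.85     0.00    -0.30    -0.05]
  [  -0.25     0.80    -0.15    -0.20]
  [  -0.20    -0.05     1.00    -0.15]
  [  -0.30    -0.10    -0.25     0.55]
Compute the cofactors C_ij = (−1)^(i+j)·(3×3 minor ij) of I−A; the adjugate is their transpose:
adj(I−A) = Cᵀ =
  [ 0.381125   0.018375   0.136750   0.078625]
  [ 0.221375   0.371625   0.172750   0.202375]
  [ 0.133625   0.036375   0.343750   0.119125]
  [ 0.308875   0.094125   0.262250   0.621875]
det(I−A) = Σ_j (I−A)_1j·C_1j = (0.85)(0.381125) + (0.00)(0.221375) + (-0.30)(0.133625) + (-0.05)(0.308875) = 0.268425
(I − A)⁻¹ = adj(I−A) / det(I−A) ≈
  [   1.4199     0.0685     0.5095     0.2929]
  [   0.8247     1.3845     0.6436     0.7539]
  [   0.4978     0.1355     1.2806     0.4438]
  [   1.1507     0.3507     0.9770     2.3168]
Δx = (I − A)⁻¹ Δd with Δd having +25 in the Furniture component and 0 elsewhere.
So Δx_3 = L_31 · (+25), where L_31 = adj(I−A)_31 / det(I−A) = 0.133625 / 0.268425.
Δx_3 = 0.133625 × (+25) / 0.268425 = 3.340625 / 0.268425 ≈ 12.45.

Δx_3 = 12.45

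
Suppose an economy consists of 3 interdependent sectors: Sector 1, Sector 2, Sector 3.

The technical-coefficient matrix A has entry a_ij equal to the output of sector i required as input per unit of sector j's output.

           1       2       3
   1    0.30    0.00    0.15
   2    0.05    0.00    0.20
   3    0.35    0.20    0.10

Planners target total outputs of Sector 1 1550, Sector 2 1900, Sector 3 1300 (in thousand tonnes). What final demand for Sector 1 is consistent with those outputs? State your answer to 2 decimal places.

I − A =
  [   0.70     0.00    -0.15]
  [  -0.05     1.00    -0.20]
  [  -0.35    -0.20     0.90]
d = (I − A) x:
  d_1 = (+0.70)·1550 + (+0.00)·1900 + (-0.15)·1300 = 890.00
  d_2 = (-0.05)·1550 + (+1.00)·1900 + (-0.20)·1300 = 1562.50
  d_3 = (-0.35)·1550 + (-0.20)·1900 + (+0.90)·1300 = 247.50

d_1 = 890.00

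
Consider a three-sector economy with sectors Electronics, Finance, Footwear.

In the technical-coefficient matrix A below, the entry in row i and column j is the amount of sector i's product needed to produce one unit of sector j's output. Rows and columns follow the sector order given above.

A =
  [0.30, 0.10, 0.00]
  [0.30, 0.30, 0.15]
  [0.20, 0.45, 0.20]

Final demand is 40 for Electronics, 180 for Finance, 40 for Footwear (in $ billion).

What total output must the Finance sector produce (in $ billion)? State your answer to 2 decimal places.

I − A =
  [   0.70    -0.10     0.00]
  [  -0.30     0.70    -0.15]
  [  -0.20    -0.45     0.80]
Cofactors of I−A, C_ij = (−1)^(i+j)·(minor ij) (rows/columns in the sector order above):
  C_11 = (0.70)(0.80) − (-0.15)(-0.45) = 0.4925
  C_12 = −[(-0.30)(0.80) − (-0.15)(-0.20)] = 0.2700
  C_13 = (-0.30)(-0.45) − (0.70)(-0.20) = 0.2750
  C_21 = −[(-0.10)(0.80) − (0.00)(-0.45)] = 0.0800
  C_22 = (0.70)(0.80) − (0.00)(-0.20) = 0.5600
  C_23 = −[(0.70)(-0.45) − (-0.10)(-0.20)] = 0.3350
  C_31 = (-0.10)(-0.15) − (0.00)(0.70) = 0.0150
  C_32 = −[(0.70)(-0.15) − (0.00)(-0.30)] = 0.1050
  C_33 = (0.70)(0.70) − (-0.10)(-0.30) = 0.4600
det(I−A) = Σ_j (I−A)_1j·C_1j = (0.70)(0.4925) + (-0.10)(0.2700) + (0.00)(0.2750) = 0.31775
adj(I−A) = Cᵀ =
  [ 0.4925   0.0800   0.0150]
  [ 0.2700   0.5600   0.1050]
  [ 0.2750   0.3350   0.4600]
(I − A)⁻¹ = adj(I−A) / det(I−A) ≈
  [   1.5500     0.2518     0.0472]
  [   0.8497     1.7624     0.3304]
  [   0.8655     1.0543     1.4477]
x = (I − A)⁻¹ d = adj(I−A)·d / det(I−A), with det(I−A) = 0.31775:
  x_1 = (0.4925·40 + 0.0800·180 + 0.0150·40) / 0.31775 = 34.70 / 0.31775 ≈ 109.21
  x_2 = (0.2700·40 + 0.5600·180 + 0.1050·40) / 0.31775 = 115.80 / 0.31775 ≈ 364.44
  x_3 = (0.2750·40 + 0.3350·180 + 0.4600·40) / 0.31775 = 89.70 / 0.31775 ≈ 282.30

x_2 = 364.44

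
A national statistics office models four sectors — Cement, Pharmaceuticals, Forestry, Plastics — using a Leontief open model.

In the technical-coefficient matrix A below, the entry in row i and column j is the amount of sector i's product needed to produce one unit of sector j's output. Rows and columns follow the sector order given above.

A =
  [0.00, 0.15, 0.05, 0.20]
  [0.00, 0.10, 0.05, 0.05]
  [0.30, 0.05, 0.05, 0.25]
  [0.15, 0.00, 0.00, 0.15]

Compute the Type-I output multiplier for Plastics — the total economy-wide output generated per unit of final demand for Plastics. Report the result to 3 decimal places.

I − A =
  [   1.00    -0.15    -0.05    -0.20]
  [   0.00     0.90    -0.05    -0.05]
  [  -0.30    -0.05     0.95    -0.25]
  [  -0.15     0.00     0.00     0.85]
Compute the cofactors C_ij = (−1)^(i+j)·(3×3 minor ij) of I−A; the adjugate is their transpose:
adj(I−A) = Cᵀ =
  [ 0.724625   0.123250   0.044625   0.190875]
  [ 0.021750   0.764375   0.041375   0.062250]
  [ 0.263625   0.084875   0.736875   0.283750]
  [ 0.127875   0.021750   0.007875   0.836750]
det(I−A) = Σ_j (I−A)_1j·C_1j = (1.00)(0.724625) + (-0.15)(0.021750) + (-0.05)(0.263625) + (-0.20)(0.127875) = 0.68260625
(I − A)⁻¹ = adj(I−A) / det(I−A) ≈
  [   1.0616     0.1806     0.0654     0.2796]
  [   0.0319     1.1198     0.0606     0.0912]
  [   0.3862     0.1243     1.0795     0.4157]
  [   0.1873     0.0319     0.0115     1.2258]
The output multiplier for sector j is the column-j sum of the Leontief inverse (I − A)⁻¹ = adj(I−A) / det(I−A).
Column 4 of adj(I−A): (0.190875, 0.062250, 0.283750, 0.836750); det(I−A) = 0.68260625.
m_4 = (0.190875 + 0.062250 + 0.283750 + 0.836750) / 0.68260625 = 1.373625 / 0.68260625 ≈ 2.012.

m_4 = 2.012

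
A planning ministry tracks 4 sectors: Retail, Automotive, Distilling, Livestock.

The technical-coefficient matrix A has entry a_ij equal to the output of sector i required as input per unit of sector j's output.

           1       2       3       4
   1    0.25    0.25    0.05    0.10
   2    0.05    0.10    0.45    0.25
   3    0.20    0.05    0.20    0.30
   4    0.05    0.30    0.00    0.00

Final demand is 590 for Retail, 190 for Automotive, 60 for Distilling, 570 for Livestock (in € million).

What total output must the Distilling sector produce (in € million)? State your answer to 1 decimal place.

I − A =
  [   0.75    -0.25    -0.05    -0.10]
  [  -0.05     0.90    -0.45    -0.25]
  [  -0.20    -0.05     0.80    -0.30]
  [  -0.05    -0.30     0.00     1.00]
Compute the cofactors C_ij = (−1)^(i+j)·(3×3 minor ij) of I−A; the adjugate is their transpose:
adj(I−A) = Cᵀ =
  [ 0.597000   0.231000   0.167250   0.167625]
  [ 0.146750   0.585250   0.338375   0.262500]
  [ 0.186125   0.164500   0.597125   0.238875]
  [ 0.073875   0.187125   0.109875   0.481500]
det(I−A) = Σ_j (I−A)_1j·C_1j = (0.75)(0.597000) + (-0.25)(0.146750) + (-0.05)(0.186125) + (-0.10)(0.073875) = 0.39436875
(I − A)⁻¹ = adj(I−A) / det(I−A) ≈
  [   1.5138     0.5857     0.4241     0.4250]
  [   0.3721     1.4840     0.8580     0.6656]
  [   0.4720     0.4171     1.5141     0.6057]
  [   0.1873     0.4745     0.2786     1.2209]
x = (I − A)⁻¹ d = adj(I−A)·d / det(I−A), with det(I−A) = 0.39436875:
  x_1 = (0.597000·590 + 0.231000·190 + 0.167250·60 + 0.167625·570) / 0.39436875 = 501.70125 / 0.39436875 ≈ 1272.2
  x_2 = (0.146750·590 + 0.585250·190 + 0.338375·60 + 0.262500·570) / 0.39436875 = 367.7075 / 0.39436875 ≈ 932.4
  x_3 = (0.186125·590 + 0.164500·190 + 0.597125·60 + 0.238875·570) / 0.39436875 = 313.055 / 0.39436875 ≈ 793.8
  x_4 = (0.073875·590 + 0.187125·190 + 0.109875·60 + 0.481500·570) / 0.39436875 = 360.1875 / 0.39436875 ≈ 913.3

x_3 = 793.8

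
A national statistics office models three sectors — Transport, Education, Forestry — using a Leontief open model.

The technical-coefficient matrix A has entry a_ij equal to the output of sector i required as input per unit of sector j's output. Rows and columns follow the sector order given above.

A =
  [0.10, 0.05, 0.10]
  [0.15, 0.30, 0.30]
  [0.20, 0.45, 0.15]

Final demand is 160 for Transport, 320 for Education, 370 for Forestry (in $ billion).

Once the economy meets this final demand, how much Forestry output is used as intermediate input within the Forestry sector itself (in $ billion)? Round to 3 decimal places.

z_FF = 154.865

I − A =
  [   0.90    -0.05    -0.10]
  [  -0.15     0.70    -0.30]
  [  -0.20    -0.45     0.85]
Cofactors of I−A, C_ij = (−1)^(i+j)·(minor ij) (rows/columns in the sector order above):
  C_11 = (0.70)(0.85) − (-0.30)(-0.45) = 0.4600
  C_12 = −[(-0.15)(0.85) − (-0.30)(-0.20)] = 0.1875
  C_13 = (-0.15)(-0.45) − (0.70)(-0.20) = 0.2075
  C_21 = −[(-0.05)(0.85) − (-0.10)(-0.45)] = 0.0875
  C_22 = (0.90)(0.85) − (-0.10)(-0.20) = 0.7450
  C_23 = −[(0.90)(-0.45) − (-0.05)(-0.20)] = 0.4150
  C_31 = (-0.05)(-0.30) − (-0.10)(0.70) = 0.0850
  C_32 = −[(0.90)(-0.30) − (-0.10)(-0.15)] = 0.2850
  C_33 = (0.90)(0.70) − (-0.05)(-0.15) = 0.6225
det(I−A) = Σ_j (I−A)_1j·C_1j = (0.90)(0.4600) + (-0.05)(0.1875) + (-0.10)(0.2075) = 0.383875
adj(I−A) = Cᵀ =
  [ 0.4600   0.0875   0.0850]
  [ 0.1875   0.7450   0.2850]
  [ 0.2075   0.4150   0.6225]
(I − A)⁻¹ = adj(I−A) / det(I−A) ≈
  [   1.1983     0.2279     0.2214]
  [   0.4884     1.9407     0.7424]
  [   0.5405     1.0811     1.6216]
First solve x = (I − A)⁻¹ d = adj(I−A)·d / det(I−A); in particular x_F = (0.2075·160 + 0.4150·320 + 0.6225·370) / 0.383875 = 396.325 / 0.383875 ≈ 1032.43243.
Intermediate flow from F to F: z_FF = a_FF · x_F = 0.15 × 396.325 / 0.383875 = 59.44875 / 0.383875 ≈ 154.865.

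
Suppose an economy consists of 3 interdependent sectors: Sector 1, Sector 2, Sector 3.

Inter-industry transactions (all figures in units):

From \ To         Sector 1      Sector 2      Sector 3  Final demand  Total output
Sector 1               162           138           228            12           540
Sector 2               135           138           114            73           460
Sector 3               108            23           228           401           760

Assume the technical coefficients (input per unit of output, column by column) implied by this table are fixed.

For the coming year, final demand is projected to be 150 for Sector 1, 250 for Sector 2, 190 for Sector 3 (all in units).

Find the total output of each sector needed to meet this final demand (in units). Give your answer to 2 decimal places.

Technical coefficients a_ij = z_ij / X_j:
  a_11 = 162/540 = 0.30, a_21 = 135/540 = 0.25, a_31 = 108/540 = 0.20
  a_12 = 138/460 = 0.30, a_22 = 138/460 = 0.30, a_32 = 23/460 = 0.05
  a_13 = 228/760 = 0.30, a_23 = 114/760 = 0.15, a_33 = 228/760 = 0.30
I − A =
  [   0.70    -0.30    -0.30]
  [  -0.25     0.70    -0.15]
  [  -0.20    -0.05     0.70]
Cofactors of I−A, C_ij = (−1)^(i+j)·(minor ij) (rows/columns in the sector order above):
  C_11 = (0.70)(0.70) − (-0.15)(-0.05) = 0.4825
  C_12 = −[(-0.25)(0.70) − (-0.15)(-0.20)] = 0.2050
  C_13 = (-0.25)(-0.05) − (0.70)(-0.20) = 0.1525
  C_21 = −[(-0.30)(0.70) − (-0.30)(-0.05)] = 0.2250
  C_22 = (0.70)(0.70) − (-0.30)(-0.20) = 0.4300
  C_23 = −[(0.70)(-0.05) − (-0.30)(-0.20)] = 0.0950
  C_31 = (-0.30)(-0.15) − (-0.30)(0.70) = 0.2550
  C_32 = −[(0.70)(-0.15) − (-0.30)(-0.25)] = 0.1800
  C_33 = (0.70)(0.70) − (-0.30)(-0.25) = 0.4150
det(I−A) = Σ_j (I−A)_1j·C_1j = (0.70)(0.4825) + (-0.30)(0.2050) + (-0.30)(0.1525) = 0.2305
adj(I−A) = Cᵀ =
  [ 0.4825   0.2250   0.2550]
  [ 0.2050   0.4300   0.1800]
  [ 0.1525   0.0950   0.4150]
(I − A)⁻¹ = adj(I−A) / det(I−A) ≈
  [   2.0933     0.9761     1.1063]
  [   0.8894     1.8655     0.7809]
  [   0.6616     0.4121     1.8004]
x = (I − A)⁻¹ d = adj(I−A)·d / det(I−A), with det(I−A) = 0.2305:
  x_1 = (0.4825·150 + 0.2250·250 + 0.2550·190) / 0.2305 = 177.075 / 0.2305 ≈ 768.22
  x_2 = (0.2050·150 + 0.4300·250 + 0.1800·190) / 0.2305 = 172.45 / 0.2305 ≈ 748.16
  x_3 = (0.1525·150 + 0.0950·250 + 0.4150·190) / 0.2305 = 125.475 / 0.2305 ≈ 544.36

x_1 = 768.22, x_2 = 748.16, x_3 = 544.36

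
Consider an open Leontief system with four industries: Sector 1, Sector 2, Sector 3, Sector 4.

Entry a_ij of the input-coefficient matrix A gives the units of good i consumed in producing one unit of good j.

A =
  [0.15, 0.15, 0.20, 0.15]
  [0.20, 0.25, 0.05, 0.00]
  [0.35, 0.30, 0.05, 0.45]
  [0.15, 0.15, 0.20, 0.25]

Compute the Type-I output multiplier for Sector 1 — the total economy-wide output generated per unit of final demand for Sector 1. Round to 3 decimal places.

I − A =
  [   0.85    -0.15    -0.20    -0.15]
  [  -0.20     0.75    -0.05     0.00]
  [  -0.35    -0.30     0.95    -0.45]
  [  -0.15    -0.15    -0.20     0.75]
Compute the cofactors C_ij = (−1)^(i+j)·(3×3 minor ij) of I−A; the adjugate is their transpose:
adj(I−A) = Cᵀ =
  [ 0.45225   0.18225   0.14175   0.17550]
  [ 0.14100   0.43125   0.06675   0.06825]
  [ 0.30600   0.29925   0.43425   0.32175]
  [ 0.20025   0.20250   0.15750   0.49725]
det(I−A) = Σ_j (I−A)_1j·C_1j = (0.85)(0.45225) + (-0.15)(0.14100) + (-0.20)(0.30600) + (-0.15)(0.20025) = 0.272025
(I − A)⁻¹ = adj(I−A) / det(I−A) ≈
  [   1.6625     0.6700     0.5211     0.6452]
  [   0.5183     1.5853     0.2454     0.2509]
  [   1.1249     1.1001     1.5964     1.1828]
  [   0.7361     0.7444     0.5790     1.8280]
The output multiplier for sector j is the column-j sum of the Leontief inverse (I − A)⁻¹ = adj(I−A) / det(I−A).
Column 1 of adj(I−A): (0.45225, 0.14100, 0.30600, 0.20025); det(I−A) = 0.272025.
m_1 = (0.45225 + 0.14100 + 0.30600 + 0.20025) / 0.272025 = 1.0995 / 0.272025 ≈ 4.042.

m_1 = 4.042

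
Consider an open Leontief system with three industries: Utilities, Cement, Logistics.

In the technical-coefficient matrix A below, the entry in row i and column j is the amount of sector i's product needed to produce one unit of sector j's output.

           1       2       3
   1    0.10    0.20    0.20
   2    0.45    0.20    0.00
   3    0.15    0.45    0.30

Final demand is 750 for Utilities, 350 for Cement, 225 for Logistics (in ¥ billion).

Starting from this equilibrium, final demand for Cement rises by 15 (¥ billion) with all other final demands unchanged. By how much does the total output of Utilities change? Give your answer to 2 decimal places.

I − A =
  [   0.90    -0.20    -0.20]
  [  -0.45     0.80     0.00]
  [  -0.15    -0.45     0.70]
Cofactors of I−A, C_ij = (−1)^(i+j)·(minor ij) (rows/columns in the sector order above):
  C_11 = (0.80)(0.70) − (0.00)(-0.45) = 0.5600
  C_12 = −[(-0.45)(0.70) − (0.00)(-0.15)] = 0.3150
  C_13 = (-0.45)(-0.45) − (0.80)(-0.15) = 0.3225
  C_21 = −[(-0.20)(0.70) − (-0.20)(-0.45)] = 0.2300
  C_22 = (0.90)(0.70) − (-0.20)(-0.15) = 0.6000
  C_23 = −[(0.90)(-0.45) − (-0.20)(-0.15)] = 0.4350
  C_31 = (-0.20)(0.00) − (-0.20)(0.80) = 0.1600
  C_32 = −[(0.90)(0.00) − (-0.20)(-0.45)] = 0.0900
  C_33 = (0.90)(0.80) − (-0.20)(-0.45) = 0.6300
det(I−A) = Σ_j (I−A)_1j·C_1j = (0.90)(0.5600) + (-0.20)(0.3150) + (-0.20)(0.3225) = 0.3765
adj(I−A) = Cᵀ =
  [ 0.5600   0.2300   0.1600]
  [ 0.3150   0.6000   0.0900]
  [ 0.3225   0.4350   0.6300]
(I − A)⁻¹ = adj(I−A) / det(I−A) ≈
  [   1.4874     0.6109     0.4250]
  [   0.8367     1.5936     0.2390]
  [   0.8566     1.1554     1.6733]
Δx = (I − A)⁻¹ Δd with Δd having +15 in the Cement component and 0 elsewhere.
So Δx_1 = L_12 · (+15), where L_12 = adj(I−A)_12 / det(I−A) = 0.2300 / 0.3765.
Δx_1 = 0.2300 × (+15) / 0.3765 = 3.45 / 0.3765 ≈ 9.16.

Δx_1 = 9.16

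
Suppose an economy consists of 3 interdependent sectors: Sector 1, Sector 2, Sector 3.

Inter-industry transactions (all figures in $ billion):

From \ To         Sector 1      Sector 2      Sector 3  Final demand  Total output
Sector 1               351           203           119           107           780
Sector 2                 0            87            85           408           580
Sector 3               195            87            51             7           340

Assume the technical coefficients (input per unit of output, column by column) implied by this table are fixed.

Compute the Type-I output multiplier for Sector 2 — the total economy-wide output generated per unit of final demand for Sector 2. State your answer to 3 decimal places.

Technical coefficients a_ij = z_ij / X_j:
  a_11 = 351/780 = 0.45, a_21 = 0/780 = 0.00, a_31 = 195/780 = 0.25
  a_12 = 203/580 = 0.35, a_22 = 87/580 = 0.15, a_32 = 87/580 = 0.15
  a_13 = 119/340 = 0.35, a_23 = 85/340 = 0.25, a_33 = 51/340 = 0.15
I − A =
  [   0.55    -0.35    -0.35]
  [   0.00     0.85    -0.25]
  [  -0.25    -0.15     0.85]
Cofactors of I−A, C_ij = (−1)^(i+j)·(minor ij) (rows/columns in the sector order above):
  C_11 = (0.85)(0.85) − (-0.25)(-0.15) = 0.6850
  C_12 = −[(0.00)(0.85) − (-0.25)(-0.25)] = 0.0625
  C_13 = (0.00)(-0.15) − (0.85)(-0.25) = 0.2125
  C_21 = −[(-0.35)(0.85) − (-0.35)(-0.15)] = 0.3500
  C_22 = (0.55)(0.85) − (-0.35)(-0.25) = 0.3800
  C_23 = −[(0.55)(-0.15) − (-0.35)(-0.25)] = 0.1700
  C_31 = (-0.35)(-0.25) − (-0.35)(0.85) = 0.3850
  C_32 = −[(0.55)(-0.25) − (-0.35)(0.00)] = 0.1375
  C_33 = (0.55)(0.85) − (-0.35)(0.00) = 0.4675
det(I−A) = Σ_j (I−A)_1j·C_1j = (0.55)(0.6850) + (-0.35)(0.0625) + (-0.35)(0.2125) = 0.2805
adj(I−A) = Cᵀ =
  [ 0.6850   0.3500   0.3850]
  [ 0.0625   0.3800   0.1375]
  [ 0.2125   0.1700   0.4675]
(I − A)⁻¹ = adj(I−A) / det(I−A) ≈
  [   2.4421     1.2478     1.3725]
  [   0.2228     1.3547     0.4902]
  [   0.7576     0.6061     1.6667]
The output multiplier for sector j is the column-j sum of the Leontief inverse (I − A)⁻¹ = adj(I−A) / det(I−A).
Column 2 of adj(I−A): (0.3500, 0.3800, 0.1700); det(I−A) = 0.2805.
m_2 = (0.3500 + 0.3800 + 0.1700) / 0.2805 = 0.90 / 0.2805 ≈ 3.209.

m_2 = 3.209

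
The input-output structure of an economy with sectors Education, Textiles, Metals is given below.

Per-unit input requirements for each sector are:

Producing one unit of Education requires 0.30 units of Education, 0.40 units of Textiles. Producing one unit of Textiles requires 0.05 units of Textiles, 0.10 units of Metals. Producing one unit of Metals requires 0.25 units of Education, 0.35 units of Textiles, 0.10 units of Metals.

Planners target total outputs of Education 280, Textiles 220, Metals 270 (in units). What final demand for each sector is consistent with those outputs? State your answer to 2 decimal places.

d_1 = 128.50, d_2 = 2.50, d_3 = 221.00

I − A =
  [   0.70     0.00    -0.25]
  [  -0.40     0.95    -0.35]
  [   0.00    -0.10     0.90]
d = (I − A) x:
  d_1 = (+0.70)·280 + (+0.00)·220 + (-0.25)·270 = 128.50
  d_2 = (-0.40)·280 + (+0.95)·220 + (-0.35)·270 = 2.50
  d_3 = (+0.00)·280 + (-0.10)·220 + (+0.90)·270 = 221.00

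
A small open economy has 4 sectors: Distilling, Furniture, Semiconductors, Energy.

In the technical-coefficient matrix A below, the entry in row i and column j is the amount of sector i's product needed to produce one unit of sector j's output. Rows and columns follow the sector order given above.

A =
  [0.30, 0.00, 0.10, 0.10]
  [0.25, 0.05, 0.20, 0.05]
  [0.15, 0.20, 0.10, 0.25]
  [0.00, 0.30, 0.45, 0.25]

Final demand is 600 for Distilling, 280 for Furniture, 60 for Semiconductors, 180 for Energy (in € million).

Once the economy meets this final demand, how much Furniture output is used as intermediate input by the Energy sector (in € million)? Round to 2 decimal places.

z_FE = 48.28

I − A =
  [   0.70     0.00    -0.10    -0.10]
  [  -0.25     0.95    -0.20    -0.05]
  [  -0.15    -0.20     0.90    -0.25]
  [   0.00    -0.30    -0.45     0.75]
Compute the cofactors C_ij = (−1)^(i+j)·(3×3 minor ij) of I−A; the adjugate is their transpose:
adj(I−A) = Cᵀ =
  [ 0.471375   0.058500   0.118500   0.106250]
  [ 0.166500   0.375750   0.150750   0.097500]
  [ 0.160875   0.162000   0.480750   0.192500]
  [ 0.163125   0.247500   0.348750   0.551250]
det(I−A) = Σ_j (I−A)_1j·C_1j = (0.70)(0.471375) + (0.00)(0.166500) + (-0.10)(0.160875) + (-0.10)(0.163125) = 0.2975625
(I − A)⁻¹ = adj(I−A) / det(I−A) ≈
  [   1.5841     0.1966     0.3982     0.3571]
  [   0.5595     1.2628     0.5066     0.3277]
  [   0.5406     0.5444     1.6156     0.6469]
  [   0.5482     0.8318     1.1720     1.8526]
First solve x = (I − A)⁻¹ d = adj(I−A)·d / det(I−A); in particular x_E = (0.163125·600 + 0.247500·280 + 0.348750·60 + 0.551250·180) / 0.2975625 = 287.325 / 0.2975625 ≈ 965.5955.
Intermediate flow from F to E: z_FE = a_FE · x_E = 0.05 × 287.325 / 0.2975625 = 14.36625 / 0.2975625 ≈ 48.28.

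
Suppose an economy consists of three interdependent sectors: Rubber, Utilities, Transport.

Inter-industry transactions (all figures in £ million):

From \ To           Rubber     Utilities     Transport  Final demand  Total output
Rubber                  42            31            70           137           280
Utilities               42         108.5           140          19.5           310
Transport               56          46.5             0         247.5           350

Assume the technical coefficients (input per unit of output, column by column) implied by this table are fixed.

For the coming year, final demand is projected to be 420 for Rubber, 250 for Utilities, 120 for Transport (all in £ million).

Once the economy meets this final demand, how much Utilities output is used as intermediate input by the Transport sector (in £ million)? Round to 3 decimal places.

Technical coefficients a_ij = z_ij / X_j:
  a_RR = 42/280 = 0.15, a_UR = 42/280 = 0.15, a_TR = 56/280 = 0.20
  a_RU = 31/310 = 0.10, a_UU = 108.5/310 = 0.35, a_TU = 46.5/310 = 0.15
  a_RT = 70/350 = 0.20, a_UT = 140/350 = 0.40, a_TT = 0/350 = 0.00
I − A =
  [   0.85    -0.10    -0.20]
  [  -0.15     0.65    -0.40]
  [  -0.20    -0.15     1.00]
Cofactors of I−A, C_ij = (−1)^(i+j)·(minor ij) (rows/columns in the sector order above):
  C_11 = (0.65)(1.00) − (-0.40)(-0.15) = 0.5900
  C_12 = −[(-0.15)(1.00) − (-0.40)(-0.20)] = 0.2300
  C_13 = (-0.15)(-0.15) − (0.65)(-0.20) = 0.1525
  C_21 = −[(-0.10)(1.00) − (-0.20)(-0.15)] = 0.1300
  C_22 = (0.85)(1.00) − (-0.20)(-0.20) = 0.8100
  C_23 = −[(0.85)(-0.15) − (-0.10)(-0.20)] = 0.1475
  C_31 = (-0.10)(-0.40) − (-0.20)(0.65) = 0.1700
  C_32 = −[(0.85)(-0.40) − (-0.20)(-0.15)] = 0.3700
  C_33 = (0.85)(0.65) − (-0.10)(-0.15) = 0.5375
det(I−A) = Σ_j (I−A)_1j·C_1j = (0.85)(0.5900) + (-0.10)(0.2300) + (-0.20)(0.1525) = 0.4480
adj(I−A) = Cᵀ =
  [ 0.5900   0.1300   0.1700]
  [ 0.2300   0.8100   0.3700]
  [ 0.1525   0.1475   0.5375]
(I − A)⁻¹ = adj(I−A) / det(I−A) ≈
  [   1.3170     0.2902     0.3795]
  [   0.5134     1.8080     0.8259]
  [   0.3404     0.3292     1.1998]
First solve x = (I − A)⁻¹ d = adj(I−A)·d / det(I−A); in particular x_T = (0.1525·420 + 0.1475·250 + 0.5375·120) / 0.4480 = 165.425 / 0.4480 ≈ 369.25223.
Intermediate flow from U to T: z_UT = a_UT · x_T = 0.40 × 165.425 / 0.4480 = 66.17 / 0.4480 ≈ 147.701.

z_UT = 147.701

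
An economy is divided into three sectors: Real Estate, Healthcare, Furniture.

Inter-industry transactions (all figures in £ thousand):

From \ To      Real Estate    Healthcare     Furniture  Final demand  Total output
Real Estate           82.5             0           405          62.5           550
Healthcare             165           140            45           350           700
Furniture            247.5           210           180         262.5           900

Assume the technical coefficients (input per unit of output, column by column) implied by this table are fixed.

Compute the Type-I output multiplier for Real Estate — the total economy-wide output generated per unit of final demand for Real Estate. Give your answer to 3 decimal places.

Technical coefficients a_ij = z_ij / X_j:
  a_RR = 82.5/550 = 0.15, a_HR = 165/550 = 0.30, a_FR = 247.5/550 = 0.45
  a_RH = 0/700 = 0.00, a_HH = 140/700 = 0.20, a_FH = 210/700 = 0.30
  a_RF = 405/900 = 0.45, a_HF = 45/900 = 0.05, a_FF = 180/900 = 0.20
I − A =
  [   0.85     0.00    -0.45]
  [  -0.30     0.80    -0.05]
  [  -0.45    -0.30     0.80]
Cofactors of I−A, C_ij = (−1)^(i+j)·(minor ij) (rows/columns in the sector order above):
  C_11 = (0.80)(0.80) − (-0.05)(-0.30) = 0.6250
  C_12 = −[(-0.30)(0.80) − (-0.05)(-0.45)] = 0.2625
  C_13 = (-0.30)(-0.30) − (0.80)(-0.45) = 0.4500
  C_21 = −[(0.00)(0.80) − (-0.45)(-0.30)] = 0.1350
  C_22 = (0.85)(0.80) − (-0.45)(-0.45) = 0.4775
  C_23 = −[(0.85)(-0.30) − (0.00)(-0.45)] = 0.2550
  C_31 = (0.00)(-0.05) − (-0.45)(0.80) = 0.3600
  C_32 = −[(0.85)(-0.05) − (-0.45)(-0.30)] = 0.1775
  C_33 = (0.85)(0.80) − (0.00)(-0.30) = 0.6800
det(I−A) = Σ_j (I−A)_1j·C_1j = (0.85)(0.6250) + (0.00)(0.2625) + (-0.45)(0.4500) = 0.32875
adj(I−A) = Cᵀ =
  [ 0.6250   0.1350   0.3600]
  [ 0.2625   0.4775   0.1775]
  [ 0.4500   0.2550   0.6800]
(I − A)⁻¹ = adj(I−A) / det(I−A) ≈
  [   1.9011     0.4106     1.0951]
  [   0.7985     1.4525     0.5399]
  [   1.3688     0.7757     2.0684]
The output multiplier for sector j is the column-j sum of the Leontief inverse (I − A)⁻¹ = adj(I−A) / det(I−A).
Column R of adj(I−A): (0.6250, 0.2625, 0.4500); det(I−A) = 0.32875.
m_R = (0.6250 + 0.2625 + 0.4500) / 0.32875 = 1.3375 / 0.32875 ≈ 4.068.

m_R = 4.068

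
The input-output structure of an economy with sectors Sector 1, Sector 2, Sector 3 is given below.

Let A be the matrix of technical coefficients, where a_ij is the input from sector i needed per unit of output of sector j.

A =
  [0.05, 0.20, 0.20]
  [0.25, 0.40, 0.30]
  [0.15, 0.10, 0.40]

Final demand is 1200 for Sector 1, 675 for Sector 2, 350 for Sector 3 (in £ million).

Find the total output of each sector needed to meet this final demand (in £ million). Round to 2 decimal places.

I − A =
  [   0.95    -0.20    -0.20]
  [  -0.25     0.60    -0.30]
  [  -0.15    -0.10     0.60]
Cofactors of I−A, C_ij = (−1)^(i+j)·(minor ij) (rows/columns in the sector order above):
  C_11 = (0.60)(0.60) − (-0.30)(-0.10) = 0.3300
  C_12 = −[(-0.25)(0.60) − (-0.30)(-0.15)] = 0.1950
  C_13 = (-0.25)(-0.10) − (0.60)(-0.15) = 0.1150
  C_21 = −[(-0.20)(0.60) − (-0.20)(-0.10)] = 0.1400
  C_22 = (0.95)(0.60) − (-0.20)(-0.15) = 0.5400
  C_23 = −[(0.95)(-0.10) − (-0.20)(-0.15)] = 0.1250
  C_31 = (-0.20)(-0.30) − (-0.20)(0.60) = 0.1800
  C_32 = −[(0.95)(-0.30) − (-0.20)(-0.25)] = 0.3350
  C_33 = (0.95)(0.60) − (-0.20)(-0.25) = 0.5200
det(I−A) = Σ_j (I−A)_1j·C_1j = (0.95)(0.3300) + (-0.20)(0.1950) + (-0.20)(0.1150) = 0.2515
adj(I−A) = Cᵀ =
  [ 0.3300   0.1400   0.1800]
  [ 0.1950   0.5400   0.3350]
  [ 0.1150   0.1250   0.5200]
(I − A)⁻¹ = adj(I−A) / det(I−A) ≈
  [   1.3121     0.5567     0.7157]
  [   0.7753     2.1471     1.3320]
  [   0.4573     0.4970     2.0676]
x = (I − A)⁻¹ d = adj(I−A)·d / det(I−A), with det(I−A) = 0.2515:
  x_1 = (0.3300·1200 + 0.1400·675 + 0.1800·350) / 0.2515 = 553.50 / 0.2515 ≈ 2200.80
  x_2 = (0.1950·1200 + 0.5400·675 + 0.3350·350) / 0.2515 = 715.75 / 0.2515 ≈ 2845.92
  x_3 = (0.1150·1200 + 0.1250·675 + 0.5200·350) / 0.2515 = 404.375 / 0.2515 ≈ 1607.85

x_1 = 2200.80, x_2 = 2845.92, x_3 = 1607.85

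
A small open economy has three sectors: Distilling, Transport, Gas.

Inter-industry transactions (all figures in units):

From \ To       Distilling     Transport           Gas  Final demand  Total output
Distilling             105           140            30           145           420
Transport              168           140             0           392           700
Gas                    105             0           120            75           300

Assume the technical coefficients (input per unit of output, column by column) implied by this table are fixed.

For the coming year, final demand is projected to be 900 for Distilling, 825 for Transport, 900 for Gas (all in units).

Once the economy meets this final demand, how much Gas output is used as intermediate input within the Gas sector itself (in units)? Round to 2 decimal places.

z_GG = 944.18

Technical coefficients a_ij = z_ij / X_j:
  a_DD = 105/420 = 0.25, a_TD = 168/420 = 0.40, a_GD = 105/420 = 0.25
  a_DT = 140/700 = 0.20, a_TT = 140/700 = 0.20, a_GT = 0/700 = 0.00
  a_DG = 30/300 = 0.10, a_TG = 0/300 = 0.00, a_GG = 120/300 = 0.40
I − A =
  [   0.75    -0.20    -0.10]
  [  -0.40     0.80     0.00]
  [  -0.25     0.00     0.60]
Cofactors of I−A, C_ij = (−1)^(i+j)·(minor ij) (rows/columns in the sector order above):
  C_11 = (0.80)(0.60) − (0.00)(0.00) = 0.4800
  C_12 = −[(-0.40)(0.60) − (0.00)(-0.25)] = 0.2400
  C_13 = (-0.40)(0.00) − (0.80)(-0.25) = 0.2000
  C_21 = −[(-0.20)(0.60) − (-0.10)(0.00)] = 0.1200
  C_22 = (0.75)(0.60) − (-0.10)(-0.25) = 0.4250
  C_23 = −[(0.75)(0.00) − (-0.20)(-0.25)] = 0.0500
  C_31 = (-0.20)(0.00) − (-0.10)(0.80) = 0.0800
  C_32 = −[(0.75)(0.00) − (-0.10)(-0.40)] = 0.0400
  C_33 = (0.75)(0.80) − (-0.20)(-0.40) = 0.5200
det(I−A) = Σ_j (I−A)_1j·C_1j = (0.75)(0.4800) + (-0.20)(0.2400) + (-0.10)(0.2000) = 0.2920
adj(I−A) = Cᵀ =
  [ 0.4800   0.1200   0.0800]
  [ 0.2400   0.4250   0.0400]
  [ 0.2000   0.0500   0.5200]
(I − A)⁻¹ = adj(I−A) / det(I−A) ≈
  [   1.6438     0.4110     0.2740]
  [   0.8219     1.4555     0.1370]
  [   0.6849     0.1712     1.7808]
First solve x = (I − A)⁻¹ d = adj(I−A)·d / det(I−A); in particular x_G = (0.2000·900 + 0.0500·825 + 0.5200·900) / 0.2920 = 689.25 / 0.2920 ≈ 2360.4452.
Intermediate flow from G to G: z_GG = a_GG · x_G = 0.40 × 689.25 / 0.2920 = 275.70 / 0.2920 ≈ 944.18.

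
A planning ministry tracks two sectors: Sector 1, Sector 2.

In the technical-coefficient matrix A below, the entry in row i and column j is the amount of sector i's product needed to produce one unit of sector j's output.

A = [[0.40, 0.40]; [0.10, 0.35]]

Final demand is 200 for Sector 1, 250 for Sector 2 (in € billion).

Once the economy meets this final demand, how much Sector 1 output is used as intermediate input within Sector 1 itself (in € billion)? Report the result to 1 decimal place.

I − A =
  [   0.60    -0.40]
  [  -0.10     0.65]
det(I−A) = (0.60)(0.65) − (-0.40)(-0.10) = 0.3500
adj(I−A) = [[0.65, 0.40], [0.10, 0.60]]
(I − A)⁻¹ = adj(I−A) / det(I−A) ≈
  [   1.8571     1.1429]
  [   0.2857     1.7143]
First solve x = (I − A)⁻¹ d = adj(I−A)·d / det(I−A); in particular x_1 = (0.65·200 + 0.40·250) / 0.3500 = 230.00 / 0.3500 ≈ 657.143.
Intermediate flow from 1 to 1: z_11 = a_11 · x_1 = 0.40 × 230.00 / 0.3500 = 92.00 / 0.3500 ≈ 262.9.

z_11 = 262.9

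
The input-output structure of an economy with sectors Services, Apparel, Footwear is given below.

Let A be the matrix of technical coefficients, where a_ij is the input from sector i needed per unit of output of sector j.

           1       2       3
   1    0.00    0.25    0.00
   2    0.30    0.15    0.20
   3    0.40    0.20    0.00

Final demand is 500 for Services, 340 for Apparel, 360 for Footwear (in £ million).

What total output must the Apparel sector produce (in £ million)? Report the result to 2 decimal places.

x_2 = 841.96

I − A =
  [   1.00    -0.25     0.00]
  [  -0.30     0.85    -0.20]
  [  -0.40    -0.20     1.00]
Cofactors of I−A, C_ij = (−1)^(i+j)·(minor ij) (rows/columns in the sector order above):
  C_11 = (0.85)(1.00) − (-0.20)(-0.20) = 0.8100
  C_12 = −[(-0.30)(1.00) − (-0.20)(-0.40)] = 0.3800
  C_13 = (-0.30)(-0.20) − (0.85)(-0.40) = 0.4000
  C_21 = −[(-0.25)(1.00) − (0.00)(-0.20)] = 0.2500
  C_22 = (1.00)(1.00) − (0.00)(-0.40) = 1.0000
  C_23 = −[(1.00)(-0.20) − (-0.25)(-0.40)] = 0.3000
  C_31 = (-0.25)(-0.20) − (0.00)(0.85) = 0.0500
  C_32 = −[(1.00)(-0.20) − (0.00)(-0.30)] = 0.2000
  C_33 = (1.00)(0.85) − (-0.25)(-0.30) = 0.7750
det(I−A) = Σ_j (I−A)_1j·C_1j = (1.00)(0.8100) + (-0.25)(0.3800) + (0.00)(0.4000) = 0.7150
adj(I−A) = Cᵀ =
  [ 0.8100   0.2500   0.0500]
  [ 0.3800   1.0000   0.2000]
  [ 0.4000   0.3000   0.7750]
(I − A)⁻¹ = adj(I−A) / det(I−A) ≈
  [   1.1329     0.3497     0.0699]
  [   0.5315     1.3986     0.2797]
  [   0.5594     0.4196     1.0839]
x = (I − A)⁻¹ d = adj(I−A)·d / det(I−A), with det(I−A) = 0.7150:
  x_1 = (0.8100·500 + 0.2500·340 + 0.0500·360) / 0.7150 = 508.00 / 0.7150 ≈ 710.49
  x_2 = (0.3800·500 + 1.0000·340 + 0.2000·360) / 0.7150 = 602.00 / 0.7150 ≈ 841.96
  x_3 = (0.4000·500 + 0.3000·340 + 0.7750·360) / 0.7150 = 581.00 / 0.7150 ≈ 812.59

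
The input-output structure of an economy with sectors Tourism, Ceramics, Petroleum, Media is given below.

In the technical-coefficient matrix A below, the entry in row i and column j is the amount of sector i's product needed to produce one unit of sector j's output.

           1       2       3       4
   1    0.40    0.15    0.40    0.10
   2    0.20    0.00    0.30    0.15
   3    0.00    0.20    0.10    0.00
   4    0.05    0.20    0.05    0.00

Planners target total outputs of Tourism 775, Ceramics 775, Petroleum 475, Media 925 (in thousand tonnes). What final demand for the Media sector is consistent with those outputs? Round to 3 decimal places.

I − A =
  [   0.60    -0.15    -0.40    -0.10]
  [  -0.20     1.00    -0.30    -0.15]
  [   0.00    -0.20     0.90     0.00]
  [  -0.05    -0.20    -0.05     1.00]
d = (I − A) x:
  d_1 = (+0.60)·775 + (-0.15)·775 + (-0.40)·475 + (-0.10)·925 = 66.250
  d_2 = (-0.20)·775 + (+1.00)·775 + (-0.30)·475 + (-0.15)·925 = 338.750
  d_3 = (+0.00)·775 + (-0.20)·775 + (+0.90)·475 + (+0.00)·925 = 272.500
  d_4 = (-0.05)·775 + (-0.20)·775 + (-0.05)·475 + (+1.00)·925 = 707.500

d_4 = 707.500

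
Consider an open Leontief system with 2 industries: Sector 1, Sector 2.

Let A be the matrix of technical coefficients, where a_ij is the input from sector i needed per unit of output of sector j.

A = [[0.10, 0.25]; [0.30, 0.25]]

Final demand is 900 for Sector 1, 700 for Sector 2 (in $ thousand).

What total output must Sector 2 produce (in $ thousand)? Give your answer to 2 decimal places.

I − A =
  [   0.90    -0.25]
  [  -0.30     0.75]
det(I−A) = (0.90)(0.75) − (-0.25)(-0.30) = 0.6000
adj(I−A) = [[0.75, 0.25], [0.30, 0.90]]
(I − A)⁻¹ = adj(I−A) / det(I−A) ≈
  [   1.2500     0.4167]
  [   0.5000     1.5000]
x = (I − A)⁻¹ d = adj(I−A)·d / det(I−A), with det(I−A) = 0.6000:
  x_1 = (0.75·900 + 0.25·700) / 0.6000 = 850.00 / 0.6000 ≈ 1416.67
  x_2 = (0.30·900 + 0.90·700) / 0.6000 = 900.00 / 0.6000 = 1500.00

x_2 = 1500.00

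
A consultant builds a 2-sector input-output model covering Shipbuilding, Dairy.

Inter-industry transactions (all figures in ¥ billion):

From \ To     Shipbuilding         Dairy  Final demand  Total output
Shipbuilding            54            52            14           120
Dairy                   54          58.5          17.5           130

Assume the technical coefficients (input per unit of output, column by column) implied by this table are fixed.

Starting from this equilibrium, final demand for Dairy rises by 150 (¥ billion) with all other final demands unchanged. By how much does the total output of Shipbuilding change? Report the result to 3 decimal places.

Technical coefficients a_ij = z_ij / X_j:
  a_11 = 54/120 = 0.45, a_21 = 54/120 = 0.45
  a_12 = 52/130 = 0.40, a_22 = 58.5/130 = 0.45
I − A =
  [   0.55    -0.40]
  [  -0.45     0.55]
det(I−A) = (0.55)(0.55) − (-0.40)(-0.45) = 0.1225
adj(I−A) = [[0.55, 0.40], [0.45, 0.55]]
(I − A)⁻¹ = adj(I−A) / det(I−A) ≈
  [   4.4898     3.2653]
  [   3.6735     4.4898]
Δx = (I − A)⁻¹ Δd with Δd having +150 in the Dairy component and 0 elsewhere.
So Δx_1 = L_12 · (+150), where L_12 = adj(I−A)_12 / det(I−A) = 0.40 / 0.1225.
Δx_1 = 0.40 × (+150) / 0.1225 = 60.00 / 0.1225 ≈ 489.796.

Δx_1 = 489.796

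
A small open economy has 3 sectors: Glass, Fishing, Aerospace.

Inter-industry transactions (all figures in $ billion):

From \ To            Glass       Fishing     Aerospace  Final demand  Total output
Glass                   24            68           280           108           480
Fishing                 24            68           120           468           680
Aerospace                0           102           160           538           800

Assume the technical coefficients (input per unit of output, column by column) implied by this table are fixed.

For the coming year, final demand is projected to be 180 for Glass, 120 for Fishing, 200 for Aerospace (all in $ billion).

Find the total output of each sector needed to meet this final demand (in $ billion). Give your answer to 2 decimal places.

x_1 = 316.23, x_2 = 198.78, x_3 = 287.27

Technical coefficients a_ij = z_ij / X_j:
  a_11 = 24/480 = 0.05, a_21 = 24/480 = 0.05, a_31 = 0/480 = 0.00
  a_12 = 68/680 = 0.10, a_22 = 68/680 = 0.10, a_32 = 102/680 = 0.15
  a_13 = 280/800 = 0.35, a_23 = 120/800 = 0.15, a_33 = 160/800 = 0.20
I − A =
  [   0.95    -0.10    -0.35]
  [  -0.05     0.90    -0.15]
  [   0.00    -0.15     0.80]
Cofactors of I−A, C_ij = (−1)^(i+j)·(minor ij) (rows/columns in the sector order above):
  C_11 = (0.90)(0.80) − (-0.15)(-0.15) = 0.6975
  C_12 = −[(-0.05)(0.80) − (-0.15)(0.00)] = 0.0400
  C_13 = (-0.05)(-0.15) − (0.90)(0.00) = 0.0075
  C_21 = −[(-0.10)(0.80) − (-0.35)(-0.15)] = 0.1325
  C_22 = (0.95)(0.80) − (-0.35)(0.00) = 0.7600
  C_23 = −[(0.95)(-0.15) − (-0.10)(0.00)] = 0.1425
  C_31 = (-0.10)(-0.15) − (-0.35)(0.90) = 0.3300
  C_32 = −[(0.95)(-0.15) − (-0.35)(-0.05)] = 0.1600
  C_33 = (0.95)(0.90) − (-0.10)(-0.05) = 0.8500
det(I−A) = Σ_j (I−A)_1j·C_1j = (0.95)(0.6975) + (-0.10)(0.0400) + (-0.35)(0.0075) = 0.6560
adj(I−A) = Cᵀ =
  [ 0.6975   0.1325   0.3300]
  [ 0.0400   0.7600   0.1600]
  [ 0.0075   0.1425   0.8500]
(I − A)⁻¹ = adj(I−A) / det(I−A) ≈
  [   1.0633     0.2020     0.5030]
  [   0.0610     1.1585     0.2439]
  [   0.0114     0.2172     1.2957]
x = (I − A)⁻¹ d = adj(I−A)·d / det(I−A), with det(I−A) = 0.6560:
  x_1 = (0.6975·180 + 0.1325·120 + 0.3300·200) / 0.6560 = 207.45 / 0.6560 ≈ 316.23
  x_2 = (0.0400·180 + 0.7600·120 + 0.1600·200) / 0.6560 = 130.40 / 0.6560 ≈ 198.78
  x_3 = (0.0075·180 + 0.1425·120 + 0.8500·200) / 0.6560 = 188.45 / 0.6560 ≈ 287.27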